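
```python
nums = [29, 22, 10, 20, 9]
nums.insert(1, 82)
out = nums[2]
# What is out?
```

Trace:
`nums = [29, 22, 10, 20, 9]` → nums = [29, 22, 10, 20, 9]
`nums.insert(1, 82)` → nums = [29, 82, 22, 10, 20, 9]
`out = nums[2]` → out = 22
So out = 22

Answer: 22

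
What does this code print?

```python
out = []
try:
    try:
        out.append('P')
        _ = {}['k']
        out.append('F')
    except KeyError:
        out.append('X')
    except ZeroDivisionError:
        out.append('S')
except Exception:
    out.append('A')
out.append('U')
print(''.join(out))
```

Execution trace: 'P' (inner try body) → 'X' (inner except KeyError) → 'U' (after the try/except). Output: PXU

Answer: PXU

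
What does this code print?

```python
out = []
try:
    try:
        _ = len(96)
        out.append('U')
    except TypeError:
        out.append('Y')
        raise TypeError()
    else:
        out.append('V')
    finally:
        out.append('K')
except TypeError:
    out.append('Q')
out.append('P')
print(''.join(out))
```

Execution trace: 'Y' (inner except TypeError) → 'K' (inner finally) → 'Q' (outer except TypeError) → 'P' (after the try/except). Output: YKQP

Answer: YKQP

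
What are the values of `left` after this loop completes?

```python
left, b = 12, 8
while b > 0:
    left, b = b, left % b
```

GCD of 12 and 8
`left` takes the values: 12 → 8 → 4

Answer: 4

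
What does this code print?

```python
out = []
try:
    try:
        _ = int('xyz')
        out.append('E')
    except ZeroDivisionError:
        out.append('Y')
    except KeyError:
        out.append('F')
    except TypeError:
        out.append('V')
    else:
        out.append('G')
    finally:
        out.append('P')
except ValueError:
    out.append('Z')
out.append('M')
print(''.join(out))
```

Execution trace: 'P' (finally) → 'Z' (outer except ValueError) → 'M' (after the try/except). Output: PZM

Answer: PZM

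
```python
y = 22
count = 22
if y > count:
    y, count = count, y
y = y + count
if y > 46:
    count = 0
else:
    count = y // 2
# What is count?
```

Trace:
`y = 22` → y = 22
`count = 22` → count = 22
`if y > count: ...` → y > count is False → no variable changes
`y = y + count` → y = 44
`if y > 46: ...` → y > 46 is False, take else branch → no variable changes
So count = 22

Answer: 22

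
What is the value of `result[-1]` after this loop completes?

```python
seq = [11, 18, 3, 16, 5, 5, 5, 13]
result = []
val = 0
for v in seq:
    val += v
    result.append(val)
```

Cumulative sum ends at 76
`result` takes the values: [] → [11] → [11, 29] → [11, 29, 32] → [11, 29, 32, 48] → [11, 29, 32, 48, 53] → [11, 29, 32, 48, 53, 58] → [11, 29, 32, 48, 53, 58, 63] → [11, 29, 32, 48, 53, 58, 63, 76]
So `result[-1]` = 76

Answer: 76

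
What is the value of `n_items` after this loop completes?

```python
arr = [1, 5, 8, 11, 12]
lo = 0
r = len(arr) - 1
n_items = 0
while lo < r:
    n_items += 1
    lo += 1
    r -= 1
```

Iterations until pointers meet (list length 5)
`n_items` takes the values: 0 → 1 → 2

Answer: 2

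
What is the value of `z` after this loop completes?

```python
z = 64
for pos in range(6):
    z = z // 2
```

Halve 6 times: 64 // 2^6 = 1
`z` takes the values: 64 → 32 → 16 → 8 → 4 → 2 → 1

Answer: 1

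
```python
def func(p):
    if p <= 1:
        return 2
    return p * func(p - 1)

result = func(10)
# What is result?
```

func(10) = 10 * 9 * 8 * 7 * 6 * 5 * 4 * 3 * 2 * 2 = 7257600

Answer: 7257600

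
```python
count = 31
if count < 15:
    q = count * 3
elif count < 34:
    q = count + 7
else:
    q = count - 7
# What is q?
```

Trace:
`count = 31` → count = 31
`if count < 15: ...` → count < 15 is False, count < 34 is True → q = 38
So q = 38

Answer: 38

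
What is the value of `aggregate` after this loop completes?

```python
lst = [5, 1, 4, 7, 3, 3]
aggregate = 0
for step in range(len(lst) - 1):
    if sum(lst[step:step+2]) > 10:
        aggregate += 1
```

Count windows with sum > 10
`aggregate` takes the values: 0 → 1

Answer: 1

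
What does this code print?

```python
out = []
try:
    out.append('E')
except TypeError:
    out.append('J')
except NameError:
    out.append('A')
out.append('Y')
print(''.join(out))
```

Execution trace: 'E' (try body, no exception) → 'Y' (after the try/except). Output: EY

Answer: EY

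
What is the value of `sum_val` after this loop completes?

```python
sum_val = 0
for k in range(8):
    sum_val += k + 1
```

Start at 0, add 1 to 8 = 36
`sum_val` takes the values: 0 → 1 → 3 → 6 → 10 → 15 → 21 → 28 → 36

Answer: 36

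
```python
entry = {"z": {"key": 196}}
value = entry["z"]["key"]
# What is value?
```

Trace:
`entry = {"z": {"key": 196}}` → entry = {'z': {'key': 196}}
`value = entry["z"]["key"]` → value = 196
So value = 196

Answer: 196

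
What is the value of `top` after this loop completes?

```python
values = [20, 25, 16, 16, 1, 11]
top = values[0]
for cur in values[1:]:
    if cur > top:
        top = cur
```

Maximum of [20, 25, 16, 16, 1, 11]
`top` takes the values: 20 → 25

Answer: 25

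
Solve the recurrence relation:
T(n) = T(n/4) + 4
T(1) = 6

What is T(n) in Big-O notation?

Each step divides n by 4 and adds 4. After log_4(n) steps we reach T(1)=6. So T(n) = 4·log_4(n) + 6 = O(log n).

Answer: O(log n)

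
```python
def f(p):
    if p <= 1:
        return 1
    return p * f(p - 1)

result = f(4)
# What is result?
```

f(4) = 4 * 3 * 2 * 1 = 24

Answer: 24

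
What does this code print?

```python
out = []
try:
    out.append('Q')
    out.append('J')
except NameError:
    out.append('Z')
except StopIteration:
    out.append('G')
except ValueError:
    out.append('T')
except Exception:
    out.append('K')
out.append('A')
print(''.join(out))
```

Execution trace: 'Q' (try body) → 'J' (try body, no exception) → 'A' (after the try/except). Output: QJA

Answer: QJA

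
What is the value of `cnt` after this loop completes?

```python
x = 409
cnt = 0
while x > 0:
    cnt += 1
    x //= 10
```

Count digits by repeated division by 10
`cnt` takes the values: 0 → 1 → 2 → 3

Answer: 3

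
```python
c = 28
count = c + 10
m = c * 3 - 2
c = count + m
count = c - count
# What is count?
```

Trace:
`c = 28` → c = 28
`count = c + 10` → count = 38
`m = c * 3 - 2` → m = 82
`c = count + m` → c = 120
`count = c - count` → count = 82
So count = 82

Answer: 82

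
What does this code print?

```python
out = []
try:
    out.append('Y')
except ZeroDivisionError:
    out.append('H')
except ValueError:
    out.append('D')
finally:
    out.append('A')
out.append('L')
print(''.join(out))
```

Execution trace: 'Y' (try body, no exception) → 'A' (finally) → 'L' (after the try/except). Output: YAL

Answer: YAL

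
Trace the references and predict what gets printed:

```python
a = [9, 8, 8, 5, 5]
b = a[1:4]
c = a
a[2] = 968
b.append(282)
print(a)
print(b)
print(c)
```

Key concept: slice vs alias.
Step by step:
`a = [9, 8, 8, 5, 5]` → a = [9, 8, 8, 5, 5]
`b = a[1:4]` → b = [8, 8, 5]
`c = a` → c = [9, 8, 8, 5, 5] (same object as a)
`a[2] = 968` → a = [9, 8, 968, 5, 5] (same object as c); c = [9, 8, 968, 5, 5] (same object as a)
`b.append(282)` → b = [8, 8, 5, 282]
`print(a)` → prints [9, 8, 968, 5, 5]
`print(b)` → prints [8, 8, 5, 282]
`print(c)` → prints [9, 8, 968, 5, 5]

Answer:
[9, 8, 968, 5, 5]
[8, 8, 5, 282]
[9, 8, 968, 5, 5]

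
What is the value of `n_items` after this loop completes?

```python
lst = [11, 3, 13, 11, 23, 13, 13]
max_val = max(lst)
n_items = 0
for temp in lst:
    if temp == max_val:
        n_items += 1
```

Count of max value 23 in [11, 3, 13, 11, 23, 13, 13]
`n_items` takes the values: 0 → 1

Answer: 1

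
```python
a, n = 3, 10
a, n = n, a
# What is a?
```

Trace:
`a, n = 3, 10` → a = 3; n = 10
`a, n = n, a` → a = 10; n = 3
So a = 10

Answer: 10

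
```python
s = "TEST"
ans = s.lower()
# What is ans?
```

Trace:
`s = "TEST"` → s = 'TEST'
`ans = s.lower()` → ans = 'test'
So ans = 'test'

Answer: 'test'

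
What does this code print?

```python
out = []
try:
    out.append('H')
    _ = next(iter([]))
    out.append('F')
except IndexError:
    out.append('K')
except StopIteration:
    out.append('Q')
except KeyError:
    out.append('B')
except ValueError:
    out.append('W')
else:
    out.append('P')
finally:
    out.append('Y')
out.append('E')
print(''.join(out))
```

Execution trace: 'H' (try body) → 'Q' (except StopIteration) → 'Y' (finally) → 'E' (after the try/except). Output: HQYE

Answer: HQYE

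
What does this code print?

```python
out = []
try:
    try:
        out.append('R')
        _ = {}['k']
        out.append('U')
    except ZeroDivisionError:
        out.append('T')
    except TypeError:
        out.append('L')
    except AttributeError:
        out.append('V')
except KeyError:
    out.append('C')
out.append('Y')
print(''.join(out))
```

Execution trace: 'R' (try body) → 'C' (outer except KeyError) → 'Y' (after the try/except). Output: RCY

Answer: RCY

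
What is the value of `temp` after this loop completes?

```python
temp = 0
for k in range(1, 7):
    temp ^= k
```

XOR of 1 to 6
`temp` takes the values: 0 → 1 → 3 → 0 → 4 → 1 → 7

Answer: 7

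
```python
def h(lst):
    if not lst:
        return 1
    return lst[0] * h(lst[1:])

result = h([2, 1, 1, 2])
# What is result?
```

Product over [2, 1, 1, 2] = 2 * 1 * 1 * 2 = 4

Answer: 4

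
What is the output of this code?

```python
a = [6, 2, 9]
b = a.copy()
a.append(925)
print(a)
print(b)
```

Key concept: list.copy() creates independent copy.
Step by step:
`a = [6, 2, 9]` → a = [6, 2, 9]
`b = a.copy()` → b = [6, 2, 9]
`a.append(925)` → a = [6, 2, 9, 925]
`print(a)` → prints [6, 2, 9, 925]
`print(b)` → prints [6, 2, 9]

Answer:
[6, 2, 9, 925]
[6, 2, 9]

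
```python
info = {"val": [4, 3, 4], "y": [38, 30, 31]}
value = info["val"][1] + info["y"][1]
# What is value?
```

Trace:
`info = {"val": [4, 3, 4], "y": [38, 30, 31]}` → info = {'val': [4, 3, 4], 'y': [38, 30, 31]}
`value = info["val"][1] + info["y"][1]` → value = 33
So value = 33

Answer: 33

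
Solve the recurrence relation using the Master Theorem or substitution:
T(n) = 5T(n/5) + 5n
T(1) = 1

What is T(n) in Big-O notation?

By Master Theorem: a=5, b=5, f(n)=5n. Since log_5(5) = 1 and f(n) = Θ(n^1), Case 2 applies. T(n) = O(n log n).

Answer: O(n log n)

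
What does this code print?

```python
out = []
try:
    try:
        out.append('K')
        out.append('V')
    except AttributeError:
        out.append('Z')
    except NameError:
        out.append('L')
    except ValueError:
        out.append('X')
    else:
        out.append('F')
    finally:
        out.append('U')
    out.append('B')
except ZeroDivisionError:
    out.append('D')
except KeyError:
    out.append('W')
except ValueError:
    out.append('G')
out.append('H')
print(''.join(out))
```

Execution trace: 'K' (inner try body) → 'V' (inner try body, no exception) → 'F' (inner else) → 'U' (inner finally) → 'B' (try body, no exception) → 'H' (after the try/except). Output: KVFUBH

Answer: KVFUBH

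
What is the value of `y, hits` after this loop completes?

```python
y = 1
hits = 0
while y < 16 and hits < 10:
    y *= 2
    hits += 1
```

Double until >= 16 or 10 iterations
`y, hits` takes the values: (1, 0) → (2, 0) → (2, 1) → (4, 1) → (4, 2) → (8, 2) → (8, 3) → (16, 3) → (16, 4)

Answer: 16, 4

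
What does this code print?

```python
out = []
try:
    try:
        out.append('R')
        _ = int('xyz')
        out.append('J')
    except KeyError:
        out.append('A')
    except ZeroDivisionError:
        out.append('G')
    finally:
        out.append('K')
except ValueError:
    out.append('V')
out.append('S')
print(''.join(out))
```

Execution trace: 'R' (try body) → 'K' (finally) → 'V' (outer except ValueError) → 'S' (after the try/except). Output: RKVS

Answer: RKVS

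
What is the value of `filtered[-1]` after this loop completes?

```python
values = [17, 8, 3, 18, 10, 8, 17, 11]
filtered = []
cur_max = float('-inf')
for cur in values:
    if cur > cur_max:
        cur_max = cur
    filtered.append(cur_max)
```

Running max ends at 18
`filtered` takes the values: [] → [17] → [17, 17] → [17, 17, 17] → [17, 17, 17, 18] → [17, 17, 17, 18, 18] → [17, 17, 17, 18, 18, 18] → [17, 17, 17, 18, 18, 18, 18] → [17, 17, 17, 18, 18, 18, 18, 18]
So `filtered[-1]` = 18

Answer: 18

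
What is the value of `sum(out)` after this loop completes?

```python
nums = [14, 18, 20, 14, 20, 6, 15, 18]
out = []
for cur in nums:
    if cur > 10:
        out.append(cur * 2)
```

Sum of doubled values > 10
`out` takes the values: [] → [28] → [28, 36] → [28, 36, 40] → [28, 36, 40, 28] → [28, 36, 40, 28, 40] → [28, 36, 40, 28, 40, 30] → [28, 36, 40, 28, 40, 30, 36]
So `sum(out)` = 238

Answer: 238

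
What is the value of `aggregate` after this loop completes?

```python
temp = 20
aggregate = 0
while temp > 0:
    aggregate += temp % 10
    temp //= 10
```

Sum digits of 20
`aggregate` takes the values: 0 → 2

Answer: 2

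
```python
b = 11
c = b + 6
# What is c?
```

Trace:
`b = 11` → b = 11
`c = b + 6` → c = 17
So c = 17

Answer: 17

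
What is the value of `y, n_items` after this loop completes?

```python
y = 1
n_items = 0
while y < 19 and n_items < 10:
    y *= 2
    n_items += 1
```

Double until >= 19 or 10 iterations
`y, n_items` takes the values: (1, 0) → (2, 0) → (2, 1) → (4, 1) → (4, 2) → (8, 2) → (8, 3) → (16, 3) → (16, 4) → (32, 4) → (32, 5)

Answer: 32, 5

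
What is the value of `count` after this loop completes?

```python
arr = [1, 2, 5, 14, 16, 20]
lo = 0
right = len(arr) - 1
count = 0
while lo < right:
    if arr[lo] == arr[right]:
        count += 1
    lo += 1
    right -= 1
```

Count matching pairs from ends
`count` takes the values: 0

Answer: 0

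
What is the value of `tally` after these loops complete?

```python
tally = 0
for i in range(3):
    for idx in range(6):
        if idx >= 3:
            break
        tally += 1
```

Inner breaks at 3, outer runs 3 times
`tally` takes the values: 0 → 1 → 2 → 3 → 4 → 5 → 6 → 7 → 8 → 9

Answer: 9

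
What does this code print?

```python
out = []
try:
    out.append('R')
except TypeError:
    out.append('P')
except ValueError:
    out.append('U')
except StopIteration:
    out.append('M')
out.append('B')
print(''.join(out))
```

Execution trace: 'R' (try body, no exception) → 'B' (after the try/except). Output: RB

Answer: RB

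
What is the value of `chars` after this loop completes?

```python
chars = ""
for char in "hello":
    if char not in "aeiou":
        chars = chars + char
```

Remove vowels from 'hello'
`chars` takes the values: "" → "h" → "hl" → "hll"

Answer: "hll"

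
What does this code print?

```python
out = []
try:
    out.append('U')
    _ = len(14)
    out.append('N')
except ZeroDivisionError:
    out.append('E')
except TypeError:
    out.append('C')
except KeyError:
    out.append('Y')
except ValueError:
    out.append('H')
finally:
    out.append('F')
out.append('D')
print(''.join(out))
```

Execution trace: 'U' (try body) → 'C' (except TypeError) → 'F' (finally) → 'D' (after the try/except). Output: UCFD

Answer: UCFD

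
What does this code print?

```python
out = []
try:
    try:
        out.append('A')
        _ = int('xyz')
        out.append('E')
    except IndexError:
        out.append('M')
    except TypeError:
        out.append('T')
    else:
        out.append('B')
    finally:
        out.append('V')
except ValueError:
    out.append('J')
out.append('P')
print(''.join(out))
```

Execution trace: 'A' (try body) → 'V' (finally) → 'J' (outer except ValueError) → 'P' (after the try/except). Output: AVJP

Answer: AVJP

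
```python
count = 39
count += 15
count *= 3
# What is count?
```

Trace:
`count = 39` → count = 39
`count += 15` → count = 54
`count *= 3` → count = 162
So count = 162

Answer: 162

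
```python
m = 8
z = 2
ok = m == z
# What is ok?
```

Trace:
`m = 8` → m = 8
`z = 2` → z = 2
`ok = m == z` → ok = False
So ok = False

Answer: False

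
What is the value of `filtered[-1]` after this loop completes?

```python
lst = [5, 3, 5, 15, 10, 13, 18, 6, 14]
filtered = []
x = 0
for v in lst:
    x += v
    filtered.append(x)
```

Cumulative sum ends at 89
`filtered` takes the values: [] → [5] → [5, 8] → [5, 8, 13] → [5, 8, 13, 28] → [5, 8, 13, 28, 38] → [5, 8, 13, 28, 38, 51] → [5, 8, 13, 28, 38, 51, 69] → [5, 8, 13, 28, 38, 51, 69, 75] → [5, 8, 13, 28, 38, 51, 69, 75, 89]
So `filtered[-1]` = 89

Answer: 89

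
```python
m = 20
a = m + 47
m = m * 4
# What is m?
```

Trace:
`m = 20` → m = 20
`a = m + 47` → a = 67
`m = m * 4` → m = 80
So m = 80

Answer: 80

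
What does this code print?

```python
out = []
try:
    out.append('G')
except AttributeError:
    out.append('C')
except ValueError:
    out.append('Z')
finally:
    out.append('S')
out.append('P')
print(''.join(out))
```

Execution trace: 'G' (try body, no exception) → 'S' (finally) → 'P' (after the try/except). Output: GSP

Answer: GSP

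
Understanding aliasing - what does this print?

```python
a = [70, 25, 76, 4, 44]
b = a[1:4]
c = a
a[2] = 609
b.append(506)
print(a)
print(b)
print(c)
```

Key concept: slice vs alias.
Step by step:
`a = [70, 25, 76, 4, 44]` → a = [70, 25, 76, 4, 44]
`b = a[1:4]` → b = [25, 76, 4]
`c = a` → c = [70, 25, 76, 4, 44] (same object as a)
`a[2] = 609` → a = [70, 25, 609, 4, 44] (same object as c); c = [70, 25, 609, 4, 44] (same object as a)
`b.append(506)` → b = [25, 76, 4, 506]
`print(a)` → prints [70, 25, 609, 4, 44]
`print(b)` → prints [25, 76, 4, 506]
`print(c)` → prints [70, 25, 609, 4, 44]

Answer:
[70, 25, 609, 4, 44]
[25, 76, 4, 506]
[70, 25, 609, 4, 44]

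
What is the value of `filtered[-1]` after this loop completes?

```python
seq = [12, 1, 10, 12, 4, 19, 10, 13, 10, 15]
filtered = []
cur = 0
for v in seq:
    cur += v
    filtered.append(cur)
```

Cumulative sum ends at 106
`filtered` takes the values: [] → [12] → [12, 13] → [12, 13, 23] → [12, 13, 23, 35] → [12, 13, 23, 35, 39] → [12, 13, 23, 35, 39, 58] → [12, 13, 23, 35, 39, 58, 68] → [12, 13, 23, 35, 39, 58, 68, 81] → [12, 13, 23, 35, 39, 58, 68, 81, 91] → [12, 13, 23, 35, 39, 58, 68, 81, 91, 106]
So `filtered[-1]` = 106

Answer: 106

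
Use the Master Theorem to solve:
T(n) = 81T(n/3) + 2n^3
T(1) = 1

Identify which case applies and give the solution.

a=81, b=3, f(n)=2n^3. log_3(81) = 4. Since c=3 < 4, Case 1 applies: T(n) = Θ(n^log_b(a)) = O(n^4).

Answer: O(n^4) - Case 1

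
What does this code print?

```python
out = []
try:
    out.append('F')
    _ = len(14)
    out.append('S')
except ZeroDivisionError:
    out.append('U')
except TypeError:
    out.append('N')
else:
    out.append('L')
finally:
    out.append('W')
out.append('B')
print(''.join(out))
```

Execution trace: 'F' (try body) → 'N' (except TypeError) → 'W' (finally) → 'B' (after the try/except). Output: FNWB

Answer: FNWB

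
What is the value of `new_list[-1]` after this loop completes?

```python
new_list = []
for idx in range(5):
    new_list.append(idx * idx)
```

Last element of squares 0 to 4
`new_list` takes the values: [] → [0] → [0, 1] → [0, 1, 4] → [0, 1, 4, 9] → [0, 1, 4, 9, 16]
So `new_list[-1]` = 16

Answer: 16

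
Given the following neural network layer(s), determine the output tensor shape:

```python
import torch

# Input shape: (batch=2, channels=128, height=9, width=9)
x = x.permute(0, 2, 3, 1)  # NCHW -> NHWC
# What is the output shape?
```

Input: (2, 128, 9, 9) -> Output: (2, 9, 9, 128)

Answer: (2, 9, 9, 128)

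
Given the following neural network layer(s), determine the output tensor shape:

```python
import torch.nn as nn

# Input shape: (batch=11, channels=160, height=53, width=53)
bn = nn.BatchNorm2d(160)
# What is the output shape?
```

Input: (11, 160, 53, 53) -> Output: (11, 160, 53, 53)

Answer: (11, 160, 53, 53)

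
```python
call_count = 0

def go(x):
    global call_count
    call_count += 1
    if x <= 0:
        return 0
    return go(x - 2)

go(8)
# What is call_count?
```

Linear recursion stepping by 2: 5 calls from x=8 down to ≤0.

Answer: 5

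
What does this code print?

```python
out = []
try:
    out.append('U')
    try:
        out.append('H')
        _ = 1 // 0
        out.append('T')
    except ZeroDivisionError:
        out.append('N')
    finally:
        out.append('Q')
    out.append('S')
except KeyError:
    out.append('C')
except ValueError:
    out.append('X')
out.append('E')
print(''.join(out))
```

Execution trace: 'U' (try body) → 'H' (inner try body) → 'N' (inner except ZeroDivisionError) → 'Q' (inner finally) → 'S' (try body, no exception) → 'E' (after the try/except). Output: UHNQSE

Answer: UHNQSE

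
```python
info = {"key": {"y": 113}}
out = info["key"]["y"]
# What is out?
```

Trace:
`info = {"key": {"y": 113}}` → info = {'key': {'y': 113}}
`out = info["key"]["y"]` → out = 113
So out = 113

Answer: 113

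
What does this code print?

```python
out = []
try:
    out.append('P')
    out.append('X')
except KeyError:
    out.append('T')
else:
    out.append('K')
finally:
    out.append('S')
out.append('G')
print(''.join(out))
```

Execution trace: 'P' (try body) → 'X' (try body, no exception) → 'K' (else) → 'S' (finally) → 'G' (after the try/except). Output: PXKSG

Answer: PXKSG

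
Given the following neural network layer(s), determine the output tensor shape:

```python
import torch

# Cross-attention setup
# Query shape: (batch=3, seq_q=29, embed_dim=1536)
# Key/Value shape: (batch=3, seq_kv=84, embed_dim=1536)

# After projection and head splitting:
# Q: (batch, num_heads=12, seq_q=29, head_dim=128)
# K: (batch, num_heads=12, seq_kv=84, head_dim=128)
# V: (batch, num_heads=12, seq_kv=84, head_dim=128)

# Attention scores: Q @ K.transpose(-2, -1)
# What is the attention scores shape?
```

Input: (3, 29, 1536) -> Output: (3, 12, 29, 84)

Answer: (3, 12, 29, 84)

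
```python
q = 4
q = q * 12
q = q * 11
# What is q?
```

Trace:
`q = 4` → q = 4
`q = q * 12` → q = 48
`q = q * 11` → q = 528
So q = 528

Answer: 528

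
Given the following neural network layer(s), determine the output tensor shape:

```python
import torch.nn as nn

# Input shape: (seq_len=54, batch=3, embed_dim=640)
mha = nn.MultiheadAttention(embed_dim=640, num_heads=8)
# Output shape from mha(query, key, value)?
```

Input: (54, 3, 640) -> Output: (54, 3, 640)

Answer: (54, 3, 640)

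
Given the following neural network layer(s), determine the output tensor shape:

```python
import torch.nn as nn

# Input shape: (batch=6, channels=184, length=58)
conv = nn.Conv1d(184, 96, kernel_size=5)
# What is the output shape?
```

Input: (6, 184, 58) -> Output: (6, 96, 54)

Answer: (6, 96, 54)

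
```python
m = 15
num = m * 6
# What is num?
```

Trace:
`m = 15` → m = 15
`num = m * 6` → num = 90
So num = 90

Answer: 90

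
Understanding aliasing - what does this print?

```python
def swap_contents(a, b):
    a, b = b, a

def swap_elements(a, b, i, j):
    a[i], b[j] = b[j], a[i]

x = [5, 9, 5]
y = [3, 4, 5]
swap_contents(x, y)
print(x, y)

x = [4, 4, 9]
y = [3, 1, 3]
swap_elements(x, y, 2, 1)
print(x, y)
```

Key concept: parameter rebinding vs mutation.
Step by step:
`x = [5, 9, 5]` → x = [5, 9, 5]
`y = [3, 4, 5]` → y = [3, 4, 5]
`swap_contents(x, y)` → no visible change to tracked variables
`print(x, y)` → prints [5, 9, 5] [3, 4, 5]
`x = [4, 4, 9]` → x = [4, 4, 9]
`y = [3, 1, 3]` → y = [3, 1, 3]
`swap_elements(x, y, 2, 1)` → x = [4, 4, 1]; y = [3, 9, 3]
`print(x, y)` → prints [4, 4, 1] [3, 9, 3]

Answer:
[5, 9, 5] [3, 4, 5]
[4, 4, 1] [3, 9, 3]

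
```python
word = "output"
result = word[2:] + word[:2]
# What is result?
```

Trace:
`word = "output"` → word = 'output'
`result = word[2:] + word[:2]` → result = 'tputou'
So result = 'tputou'

Answer: 'tputou'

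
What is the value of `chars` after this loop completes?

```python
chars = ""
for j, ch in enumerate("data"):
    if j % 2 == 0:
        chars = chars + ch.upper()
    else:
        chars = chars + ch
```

Uppercase even positions in 'data'
`chars` takes the values: "" → "D" → "Da" → "DaT" → "DaTa"

Answer: "DaTa"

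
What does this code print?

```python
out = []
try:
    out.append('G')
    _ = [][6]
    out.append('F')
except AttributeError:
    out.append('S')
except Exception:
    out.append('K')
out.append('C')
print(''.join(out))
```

Execution trace: 'G' (try body) → 'K' (except Exception) → 'C' (after the try/except). Output: GKC

Answer: GKC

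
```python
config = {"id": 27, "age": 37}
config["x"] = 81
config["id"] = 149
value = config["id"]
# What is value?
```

Trace:
`config = {"id": 27, "age": 37}` → config = {'id': 27, 'age': 37}
`config["x"] = 81` → config = {'id': 27, 'age': 37, 'x': 81}
`config["id"] = 149` → config = {'id': 149, 'age': 37, 'x': 81}
`value = config["id"]` → value = 149
So value = 149

Answer: 149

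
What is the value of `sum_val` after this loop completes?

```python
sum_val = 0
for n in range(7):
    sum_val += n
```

Sum of 0 to 6 = 21
`sum_val` takes the values: 0 → 1 → 3 → 6 → 10 → 15 → 21

Answer: 21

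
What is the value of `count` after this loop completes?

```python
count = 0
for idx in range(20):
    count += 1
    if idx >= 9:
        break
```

Loop breaks when idx reaches 9, count is 10
`count` takes the values: 0 → 1 → 2 → 3 → 4 → 5 → 6 → 7 → 8 → 9 → 10

Answer: 10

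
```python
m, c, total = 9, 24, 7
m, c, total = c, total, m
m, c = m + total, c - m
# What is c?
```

Trace:
`m, c, total = 9, 24, 7` → m = 9; c = 24; total = 7
`m, c, total = c, total, m` → m = 24; c = 7; total = 9
`m, c = m + total, c - m` → m = 33; c = -17
So c = -17

Answer: -17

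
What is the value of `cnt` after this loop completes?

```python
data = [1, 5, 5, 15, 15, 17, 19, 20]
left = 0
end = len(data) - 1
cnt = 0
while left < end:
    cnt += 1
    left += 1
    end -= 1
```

Iterations until pointers meet (list length 8)
`cnt` takes the values: 0 → 1 → 2 → 3 → 4

Answer: 4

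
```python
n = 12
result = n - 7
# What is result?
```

Trace:
`n = 12` → n = 12
`result = n - 7` → result = 5
So result = 5

Answer: 5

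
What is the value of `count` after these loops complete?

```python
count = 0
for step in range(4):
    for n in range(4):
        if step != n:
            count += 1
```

4² - 4 (exclude diagonal)
`count` takes the values: 0 → 1 → 2 → 3 → 4 → 5 → 6 → 7 → 8 → 9 → 10 → 11 → 12

Answer: 12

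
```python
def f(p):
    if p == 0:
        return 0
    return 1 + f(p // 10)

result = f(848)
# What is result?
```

Count of digits of 848: 3

Answer: 3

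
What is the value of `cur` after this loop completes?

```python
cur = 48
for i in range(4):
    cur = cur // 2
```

Halve 4 times: 48 // 2^4 = 3
`cur` takes the values: 48 → 24 → 12 → 6 → 3

Answer: 3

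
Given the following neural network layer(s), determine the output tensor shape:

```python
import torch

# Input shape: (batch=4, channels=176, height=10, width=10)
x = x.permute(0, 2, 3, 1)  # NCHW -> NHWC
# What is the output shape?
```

Input: (4, 176, 10, 10) -> Output: (4, 10, 10, 176)

Answer: (4, 10, 10, 176)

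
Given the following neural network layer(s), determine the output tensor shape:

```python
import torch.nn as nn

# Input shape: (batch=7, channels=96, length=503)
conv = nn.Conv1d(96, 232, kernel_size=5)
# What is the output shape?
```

Input: (7, 96, 503) -> Output: (7, 232, 499)

Answer: (7, 232, 499)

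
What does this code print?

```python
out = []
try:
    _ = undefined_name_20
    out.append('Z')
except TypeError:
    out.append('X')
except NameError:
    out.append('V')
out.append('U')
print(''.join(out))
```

Execution trace: 'V' (except NameError) → 'U' (after the try/except). Output: VU

Answer: VU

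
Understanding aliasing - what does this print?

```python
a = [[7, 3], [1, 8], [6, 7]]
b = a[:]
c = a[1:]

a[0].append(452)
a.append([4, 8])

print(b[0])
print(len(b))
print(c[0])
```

Key concept: slice with nested mutation.
Step by step:
`a = [[7, 3], [1, 8], [6, 7]]` → a = [[7, 3], [1, 8], [6, 7]]
`b = a[:]` → b = [[7, 3], [1, 8], [6, 7]]
`c = a[1:]` → c = [[1, 8], [6, 7]]
`a[0].append(452)` → a = [[7, 3, 452], [1, 8], [6, 7]]; b = [[7, 3, 452], [1, 8], [6, 7]]
`a.append([4, 8])` → a = [[7, 3, 452], [1, 8], [6, 7], [4, 8]]
`print(b[0])` → prints [7, 3, 452]
`print(len(b))` → prints 3
`print(c[0])` → prints [1, 8]

Answer:
[7, 3, 452]
3
[1, 8]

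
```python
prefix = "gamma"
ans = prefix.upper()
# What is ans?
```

Trace:
`prefix = "gamma"` → prefix = 'gamma'
`ans = prefix.upper()` → ans = 'GAMMA'
So ans = 'GAMMA'

Answer: 'GAMMA'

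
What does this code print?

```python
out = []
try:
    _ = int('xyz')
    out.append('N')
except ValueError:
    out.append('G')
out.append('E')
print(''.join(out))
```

Execution trace: 'G' (except ValueError) → 'E' (after the try/except). Output: GE

Answer: GE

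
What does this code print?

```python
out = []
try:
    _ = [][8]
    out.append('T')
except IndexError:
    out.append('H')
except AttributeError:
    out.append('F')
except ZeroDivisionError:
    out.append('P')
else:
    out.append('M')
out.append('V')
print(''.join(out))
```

Execution trace: 'H' (except IndexError) → 'V' (after the try/except). Output: HV

Answer: HV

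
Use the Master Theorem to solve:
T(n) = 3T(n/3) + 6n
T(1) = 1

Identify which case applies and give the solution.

a=3, b=3, f(n)=6n. log_3(3) = 1. Since c=1 = 1, Case 2 applies: T(n) = Θ(n^log_b(a) · log n) = O(n log n).

Answer: O(n log n) - Case 2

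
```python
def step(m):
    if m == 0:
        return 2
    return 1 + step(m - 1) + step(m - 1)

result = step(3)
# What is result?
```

step(m) = 1 + 2·step(m-1), step(0)=2. Closed form: (2+1)·2^3 - 1 = 23.

Answer: 23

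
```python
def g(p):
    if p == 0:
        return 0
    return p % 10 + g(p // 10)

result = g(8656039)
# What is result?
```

Sum of digits of 8656039: 9 + 3 + 0 + 6 + 5 + 6 + 8 = 37

Answer: 37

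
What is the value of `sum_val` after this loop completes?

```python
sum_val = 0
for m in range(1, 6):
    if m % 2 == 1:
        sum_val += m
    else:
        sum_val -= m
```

Add odd, subtract even
`sum_val` takes the values: 0 → 1 → -1 → 2 → -2 → 3

Answer: 3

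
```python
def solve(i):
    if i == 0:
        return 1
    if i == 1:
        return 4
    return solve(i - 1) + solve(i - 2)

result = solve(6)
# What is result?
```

Build up from base cases: solve(0)=1, solve(1)=4, solve(2)=5, solve(3)=9, solve(4)=14, solve(5)=23, solve(6)=37

Answer: 37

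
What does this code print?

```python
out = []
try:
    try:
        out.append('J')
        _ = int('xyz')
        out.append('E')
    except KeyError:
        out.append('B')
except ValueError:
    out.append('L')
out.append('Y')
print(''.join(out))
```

Execution trace: 'J' (try body) → 'L' (outer except ValueError) → 'Y' (after the try/except). Output: JLY

Answer: JLY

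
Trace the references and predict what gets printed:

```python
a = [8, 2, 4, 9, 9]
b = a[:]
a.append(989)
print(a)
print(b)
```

Key concept: slice [:] creates copy.
Step by step:
`a = [8, 2, 4, 9, 9]` → a = [8, 2, 4, 9, 9]
`b = a[:]` → b = [8, 2, 4, 9, 9]
`a.append(989)` → a = [8, 2, 4, 9, 9, 989]
`print(a)` → prints [8, 2, 4, 9, 9, 989]
`print(b)` → prints [8, 2, 4, 9, 9]

Answer:
[8, 2, 4, 9, 9, 989]
[8, 2, 4, 9, 9]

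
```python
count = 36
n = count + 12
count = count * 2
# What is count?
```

Trace:
`count = 36` → count = 36
`n = count + 12` → n = 48
`count = count * 2` → count = 72
So count = 72

Answer: 72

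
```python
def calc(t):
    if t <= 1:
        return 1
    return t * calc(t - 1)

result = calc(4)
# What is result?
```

calc(4) = 4 * 3 * 2 * 1 = 24

Answer: 24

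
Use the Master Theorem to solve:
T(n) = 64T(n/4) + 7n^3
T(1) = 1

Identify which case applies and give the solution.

a=64, b=4, f(n)=7n^3. log_4(64) = 3. Since c=3 = 3, Case 2 applies: T(n) = Θ(n^log_b(a) · log n) = O(n^3 log n).

Answer: O(n^3 log n) - Case 2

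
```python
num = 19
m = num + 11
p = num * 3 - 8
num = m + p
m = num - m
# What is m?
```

Trace:
`num = 19` → num = 19
`m = num + 11` → m = 30
`p = num * 3 - 8` → p = 49
`num = m + p` → num = 79
`m = num - m` → m = 49
So m = 49

Answer: 49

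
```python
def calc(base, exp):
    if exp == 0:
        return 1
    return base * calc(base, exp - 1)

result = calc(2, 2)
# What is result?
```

calc(2, 2) = 2 * 2 = 4

Answer: 4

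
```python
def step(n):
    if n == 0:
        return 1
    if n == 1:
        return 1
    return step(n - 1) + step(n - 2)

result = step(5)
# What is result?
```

Build up from base cases: step(0)=1, step(1)=1, step(2)=2, step(3)=3, step(4)=5, step(5)=8

Answer: 8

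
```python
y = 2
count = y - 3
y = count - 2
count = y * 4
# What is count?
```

Trace:
`y = 2` → y = 2
`count = y - 3` → count = -1
`y = count - 2` → y = -3
`count = y * 4` → count = -12
So count = -12

Answer: -12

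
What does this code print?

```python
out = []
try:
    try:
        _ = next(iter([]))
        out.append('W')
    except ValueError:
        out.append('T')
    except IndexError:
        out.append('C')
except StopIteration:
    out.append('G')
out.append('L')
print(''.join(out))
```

Execution trace: 'G' (outer except StopIteration) → 'L' (after the try/except). Output: GL

Answer: GL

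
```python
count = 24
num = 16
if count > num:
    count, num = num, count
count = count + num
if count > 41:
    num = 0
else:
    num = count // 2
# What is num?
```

Trace:
`count = 24` → count = 24
`num = 16` → num = 16
`if count > num: ...` → count > num is True → count = 16; num = 24
`count = count + num` → count = 40
`if count > 41: ...` → count > 41 is False, take else branch → num = 20
So num = 20

Answer: 20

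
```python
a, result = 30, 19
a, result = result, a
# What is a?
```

Trace:
`a, result = 30, 19` → a = 30; result = 19
`a, result = result, a` → a = 19; result = 30
So a = 19

Answer: 19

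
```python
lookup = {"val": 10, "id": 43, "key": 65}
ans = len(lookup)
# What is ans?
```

Trace:
`lookup = {"val": 10, "id": 43, "key": 65}` → lookup = {'val': 10, 'id': 43, 'key': 65}
`ans = len(lookup)` → ans = 3
So ans = 3

Answer: 3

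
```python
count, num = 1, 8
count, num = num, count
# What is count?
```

Trace:
`count, num = 1, 8` → count = 1; num = 8
`count, num = num, count` → count = 8; num = 1
So count = 8

Answer: 8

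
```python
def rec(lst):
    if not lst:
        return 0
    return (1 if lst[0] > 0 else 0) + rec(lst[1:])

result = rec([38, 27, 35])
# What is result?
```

Count of positive elements in [38, 27, 35] = 3

Answer: 3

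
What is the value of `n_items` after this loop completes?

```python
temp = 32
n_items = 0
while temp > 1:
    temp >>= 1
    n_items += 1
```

Count right shifts until 1
`n_items` takes the values: 0 → 1 → 2 → 3 → 4 → 5

Answer: 5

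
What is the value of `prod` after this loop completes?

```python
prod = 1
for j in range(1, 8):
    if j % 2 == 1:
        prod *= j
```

Product of odd numbers 1 to 7
`prod` takes the values: 1 → 3 → 15 → 105

Answer: 105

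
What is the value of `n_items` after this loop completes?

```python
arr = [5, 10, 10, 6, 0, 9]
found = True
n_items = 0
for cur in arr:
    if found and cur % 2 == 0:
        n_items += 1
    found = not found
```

Count even values at even positions
`n_items` takes the values: 0 → 1 → 2

Answer: 2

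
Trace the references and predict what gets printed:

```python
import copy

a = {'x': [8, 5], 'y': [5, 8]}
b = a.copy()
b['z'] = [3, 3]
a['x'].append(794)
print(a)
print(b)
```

Key concept: shallow copy of dict with mutable values.
Step by step:
`a = {'x': [8, 5], 'y': [5, 8]}` → a = {'x': [8, 5], 'y': [5, 8]}
`b = a.copy()` → b = {'x': [8, 5], 'y': [5, 8]}
`b['z'] = [3, 3]` → b = {'x': [8, 5], 'y': [5, 8], 'z': [3, 3]}
`a['x'].append(794)` → a = {'x': [8, 5, 794], 'y': [5, 8]}; b = {'x': [8, 5, 794], 'y': [5, 8], 'z': [3, 3]}
`print(a)` → prints {'x': [8, 5, 794], 'y': [5, 8]}
`print(b)` → prints {'x': [8, 5, 794], 'y': [5, 8], 'z': [3, 3]}

Answer:
{'x': [8, 5, 794], 'y': [5, 8]}
{'x': [8, 5, 794], 'y': [5, 8], 'z': [3, 3]}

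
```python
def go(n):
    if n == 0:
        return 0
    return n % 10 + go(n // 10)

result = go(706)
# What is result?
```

Sum of digits of 706: 6 + 0 + 7 = 13

Answer: 13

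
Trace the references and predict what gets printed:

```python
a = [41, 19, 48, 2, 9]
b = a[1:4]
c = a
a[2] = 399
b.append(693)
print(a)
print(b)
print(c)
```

Key concept: slice vs alias.
Step by step:
`a = [41, 19, 48, 2, 9]` → a = [41, 19, 48, 2, 9]
`b = a[1:4]` → b = [19, 48, 2]
`c = a` → c = [41, 19, 48, 2, 9] (same object as a)
`a[2] = 399` → a = [41, 19, 399, 2, 9] (same object as c); c = [41, 19, 399, 2, 9] (same object as a)
`b.append(693)` → b = [19, 48, 2, 693]
`print(a)` → prints [41, 19, 399, 2, 9]
`print(b)` → prints [19, 48, 2, 693]
`print(c)` → prints [41, 19, 399, 2, 9]

Answer:
[41, 19, 399, 2, 9]
[19, 48, 2, 693]
[41, 19, 399, 2, 9]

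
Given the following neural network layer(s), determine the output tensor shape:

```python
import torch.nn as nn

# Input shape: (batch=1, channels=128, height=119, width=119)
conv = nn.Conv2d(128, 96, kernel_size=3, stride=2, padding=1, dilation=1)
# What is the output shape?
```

Input: (1, 128, 119, 119) -> Output: (1, 96, 60, 60)

Answer: (1, 96, 60, 60)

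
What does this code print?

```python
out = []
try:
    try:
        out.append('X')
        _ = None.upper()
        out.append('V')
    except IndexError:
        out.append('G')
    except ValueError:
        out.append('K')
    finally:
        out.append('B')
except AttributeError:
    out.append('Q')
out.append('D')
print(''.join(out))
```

Execution trace: 'X' (try body) → 'B' (finally) → 'Q' (outer except AttributeError) → 'D' (after the try/except). Output: XBQD

Answer: XBQD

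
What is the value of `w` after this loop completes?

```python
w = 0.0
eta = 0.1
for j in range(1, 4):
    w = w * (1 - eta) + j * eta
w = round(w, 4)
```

Moving average with lr=0.1
`w` takes the values: 0.0 → 0.1 → 0.29 → 0.561

Answer: 0.561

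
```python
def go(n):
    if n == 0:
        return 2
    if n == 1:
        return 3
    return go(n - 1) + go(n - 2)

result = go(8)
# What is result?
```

Build up from base cases: go(0)=2, go(1)=3, go(2)=5, go(3)=8, go(4)=13, go(5)=21, go(6)=34, ..., go(8)=89

Answer: 89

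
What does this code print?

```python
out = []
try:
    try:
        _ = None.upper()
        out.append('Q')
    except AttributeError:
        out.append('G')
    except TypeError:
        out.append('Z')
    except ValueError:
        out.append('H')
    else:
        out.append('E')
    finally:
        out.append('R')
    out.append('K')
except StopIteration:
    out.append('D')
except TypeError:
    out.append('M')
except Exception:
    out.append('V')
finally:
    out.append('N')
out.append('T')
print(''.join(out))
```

Execution trace: 'G' (inner except AttributeError) → 'R' (inner finally) → 'K' (try body, no exception) → 'N' (finally) → 'T' (after the try/except). Output: GRKNT

Answer: GRKNT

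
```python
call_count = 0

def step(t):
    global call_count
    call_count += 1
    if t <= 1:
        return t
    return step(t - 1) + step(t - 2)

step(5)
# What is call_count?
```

Calls(t) = 1 + Calls(t-1) + Calls(t-2); Calls(0)=Calls(1)=1. For t=5 this gives 15.

Answer: 15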